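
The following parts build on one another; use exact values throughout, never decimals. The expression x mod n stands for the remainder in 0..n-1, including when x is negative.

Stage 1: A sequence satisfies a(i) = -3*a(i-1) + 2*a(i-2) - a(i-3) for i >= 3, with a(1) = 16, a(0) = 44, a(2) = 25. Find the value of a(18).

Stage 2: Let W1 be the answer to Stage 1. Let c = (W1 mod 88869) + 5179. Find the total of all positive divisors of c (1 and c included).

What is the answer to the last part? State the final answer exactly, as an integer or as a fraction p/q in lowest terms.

Stage 1: a(3) = -3*(25) + 2*(16) - 1*(44) = -87; iterating: a(3)=-87, a(4)=295, a(5)=-1084, a(6)=3929, a(7)=-14250, a(8)=51692, a(9)=-187505, a(10)=680149, a(11)=-2467149, a(12)=8949250, a(13)=-32462197, a(14)=117752240, a(15)=-427130364, a(16)=1549357769, a(17)=-5620086275, a(18)=20386104727; answer 20386104727
Stage 2: W1 = 20386104727; c = 5651; 5651 is prime, so its only divisors are 1 and 5651; sigma = 1 + 5651 = 5652; answer 5652

5652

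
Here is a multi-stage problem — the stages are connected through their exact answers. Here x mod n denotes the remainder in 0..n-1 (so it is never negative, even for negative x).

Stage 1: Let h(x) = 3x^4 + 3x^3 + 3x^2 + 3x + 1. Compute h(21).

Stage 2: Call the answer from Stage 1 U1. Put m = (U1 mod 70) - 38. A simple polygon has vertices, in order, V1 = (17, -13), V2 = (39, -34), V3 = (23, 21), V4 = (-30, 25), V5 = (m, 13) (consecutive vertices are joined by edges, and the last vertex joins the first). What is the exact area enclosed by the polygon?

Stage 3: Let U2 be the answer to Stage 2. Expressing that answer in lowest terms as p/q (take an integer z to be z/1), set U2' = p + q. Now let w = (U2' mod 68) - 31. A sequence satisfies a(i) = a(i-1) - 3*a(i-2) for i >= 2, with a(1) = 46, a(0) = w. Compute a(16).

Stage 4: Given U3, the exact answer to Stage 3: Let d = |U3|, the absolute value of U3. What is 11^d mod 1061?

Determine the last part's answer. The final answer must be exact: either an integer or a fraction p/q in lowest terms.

1003

Stage 1: 3*(21)^4 + 3*(21)^3 + 3*(21)^2 + 3*(21)^1 + 1 = (583443) + (27783) + (1323) + (63) + (1) = 612613; answer 612613
Stage 2: U1 = 612613; m = 5; cross terms: (17*-34 - 39*-13)=-71, (39*21 - 23*-34)=1601, (23*25 - -30*21)=1205, (-30*13 - 5*25)=-515, (5*-13 - 17*13)=-286; twice the area = |1934| = 1934; area = 967; answer 967
Stage 3: U2 = 967; threaded value p + q = 968; w = -15; a(2) = 1*(46) - 3*(-15) = 91; iterating: a(2)=91, a(3)=-47, a(4)=-320, a(5)=-179, a(6)=781, a(7)=1318, a(8)=-1025, a(9)=-4979, a(10)=-1904, a(11)=13033, a(12)=18745, a(13)=-20354, a(14)=-76589, a(15)=-15527, a(16)=214240; answer 214240
Stage 4: U3 = 214240; d = 214240; squarings mod 1061: 11^1=11, 11^2=121, 11^4=848, 11^8=807, 11^16=856, 11^32=646, 11^64=343, 11^128=939, 11^256=30, 11^512=900, 11^1024=457, 11^2048=893, 11^4096=638, 11^8192=681, 11^16384=104, 11^32768=206, 11^65536=1057, 11^131072=16; 11^214240 = 11^32 * 11^64 * 11^128 * 11^1024 * 11^16384 * 11^65536 * 11^131072 = 1003 (mod 1061); answer 1003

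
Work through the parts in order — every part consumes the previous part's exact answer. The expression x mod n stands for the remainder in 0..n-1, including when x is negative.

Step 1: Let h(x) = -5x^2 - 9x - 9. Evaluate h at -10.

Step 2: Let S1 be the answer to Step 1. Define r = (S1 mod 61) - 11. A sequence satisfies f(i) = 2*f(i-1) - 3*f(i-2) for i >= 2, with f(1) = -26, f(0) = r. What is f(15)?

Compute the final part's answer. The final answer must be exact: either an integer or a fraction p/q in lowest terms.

Step 1: -5*(-10)^2 - 9*(-10)^1 - 9 = (-500) + (90) + (-9) = -419; answer -419
Step 2: S1 = -419; r = -3; f(2) = 2*(-26) - 3*(-3) = -43; iterating: f(2)=-43, f(3)=-8, f(4)=113, f(5)=250, f(6)=161, f(7)=-428, f(8)=-1339, f(9)=-1394, f(10)=1229, f(11)=6640, f(12)=9593, f(13)=-734, f(14)=-30247, f(15)=-58292; answer -58292

-58292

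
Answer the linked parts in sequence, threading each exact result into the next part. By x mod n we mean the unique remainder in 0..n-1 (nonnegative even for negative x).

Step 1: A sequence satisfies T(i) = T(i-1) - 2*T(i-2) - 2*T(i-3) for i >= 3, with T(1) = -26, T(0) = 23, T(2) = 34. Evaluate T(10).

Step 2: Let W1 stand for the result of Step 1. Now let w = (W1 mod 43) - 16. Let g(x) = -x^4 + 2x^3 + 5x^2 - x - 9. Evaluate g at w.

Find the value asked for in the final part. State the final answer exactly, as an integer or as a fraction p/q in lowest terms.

Step 1: T(3) = 1*(34) - 2*(-26) - 2*(23) = 40; iterating: T(3)=40, T(4)=24, T(5)=-124, T(6)=-252, T(7)=-52, T(8)=700, T(9)=1308, T(10)=12; answer 12
Step 2: W1 = 12; w = -4; -1*(-4)^4 + 2*(-4)^3 + 5*(-4)^2 - 1*(-4)^1 - 9 = (-256) + (-128) + (80) + (4) + (-9) = -309; answer -309

-309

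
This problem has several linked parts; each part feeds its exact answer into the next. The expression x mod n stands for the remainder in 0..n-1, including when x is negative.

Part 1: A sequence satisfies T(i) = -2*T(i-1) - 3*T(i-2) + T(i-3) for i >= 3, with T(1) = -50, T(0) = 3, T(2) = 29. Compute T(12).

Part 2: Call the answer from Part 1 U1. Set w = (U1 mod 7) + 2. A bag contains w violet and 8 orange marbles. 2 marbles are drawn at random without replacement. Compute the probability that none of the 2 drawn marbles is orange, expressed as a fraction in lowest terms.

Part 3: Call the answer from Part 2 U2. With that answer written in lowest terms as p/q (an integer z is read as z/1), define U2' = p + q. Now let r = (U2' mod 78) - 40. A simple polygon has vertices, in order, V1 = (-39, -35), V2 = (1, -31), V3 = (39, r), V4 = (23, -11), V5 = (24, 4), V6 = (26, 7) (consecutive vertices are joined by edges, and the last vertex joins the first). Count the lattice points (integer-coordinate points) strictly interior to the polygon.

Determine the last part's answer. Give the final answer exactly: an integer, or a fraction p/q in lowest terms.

Part 1: T(3) = -2*(29) - 3*(-50) + 1*(3) = 95; iterating: T(3)=95, T(4)=-327, T(5)=398, T(6)=280, T(7)=-2081, T(8)=3720, T(9)=-917, T(10)=-11407, T(11)=29285, T(12)=-25266; answer -25266
Part 2: U1 = -25266; w = 6; total draws C(14,2) = 91; favorable C(6,2) = 15; P = 15/91; answer 15/91
Part 3: U2 = 15/91; threaded value p + q = 106; r = -12; cross terms: (-39*-31 - 1*-35)=1244, (1*-12 - 39*-31)=1197, (39*-11 - 23*-12)=-153, (23*4 - 24*-11)=356, (24*7 - 26*4)=64, (26*-35 - -39*7)=-637; twice the area = |2071| = 2071; area = 2071/2; boundary points = 4 + 19 + 1 + 1 + 1 + 1 = 27; strictly interior points = area - boundary/2 + 1 = 1023; answer 1023

1023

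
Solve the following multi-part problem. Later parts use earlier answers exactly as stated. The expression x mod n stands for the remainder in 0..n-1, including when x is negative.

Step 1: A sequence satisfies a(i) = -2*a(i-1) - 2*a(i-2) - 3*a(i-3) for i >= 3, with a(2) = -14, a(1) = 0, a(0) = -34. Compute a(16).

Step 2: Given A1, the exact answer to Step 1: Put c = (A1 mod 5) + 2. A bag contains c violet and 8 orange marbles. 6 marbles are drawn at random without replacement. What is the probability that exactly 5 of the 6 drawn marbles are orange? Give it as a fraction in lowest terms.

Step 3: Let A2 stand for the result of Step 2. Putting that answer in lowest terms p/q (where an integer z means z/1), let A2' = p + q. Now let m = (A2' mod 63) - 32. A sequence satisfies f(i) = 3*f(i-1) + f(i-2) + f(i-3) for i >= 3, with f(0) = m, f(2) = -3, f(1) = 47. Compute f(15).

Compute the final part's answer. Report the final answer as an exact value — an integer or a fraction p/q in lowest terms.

151389150

Step 1: a(3) = -2*(-14) - 2*(0) - 3*(-34) = 130; iterating: a(3)=130, a(4)=-232, a(5)=246, a(6)=-418, a(7)=1040, a(8)=-1982, a(9)=3138, a(10)=-5432, a(11)=10534, a(12)=-19618, a(13)=34464, a(14)=-61294, a(15)=112514, a(16)=-205832; answer -205832
Step 2: A1 = -205832; c = 5; total draws C(13,6) = 1716; favorable C(8,5)*C(5,1) = 280; P = 70/429; answer 70/429
Step 3: A2 = 70/429; threaded value p + q = 499; m = 26; f(3) = 3*(-3) + 1*(47) + 1*(26) = 64; iterating: f(3)=64, f(4)=236, f(5)=769, f(6)=2607, f(7)=8826, f(8)=29854, f(9)=100995, f(10)=341665, f(11)=1155844, f(12)=3910192, f(13)=13228085, f(14)=44750291, f(15)=151389150; answer 151389150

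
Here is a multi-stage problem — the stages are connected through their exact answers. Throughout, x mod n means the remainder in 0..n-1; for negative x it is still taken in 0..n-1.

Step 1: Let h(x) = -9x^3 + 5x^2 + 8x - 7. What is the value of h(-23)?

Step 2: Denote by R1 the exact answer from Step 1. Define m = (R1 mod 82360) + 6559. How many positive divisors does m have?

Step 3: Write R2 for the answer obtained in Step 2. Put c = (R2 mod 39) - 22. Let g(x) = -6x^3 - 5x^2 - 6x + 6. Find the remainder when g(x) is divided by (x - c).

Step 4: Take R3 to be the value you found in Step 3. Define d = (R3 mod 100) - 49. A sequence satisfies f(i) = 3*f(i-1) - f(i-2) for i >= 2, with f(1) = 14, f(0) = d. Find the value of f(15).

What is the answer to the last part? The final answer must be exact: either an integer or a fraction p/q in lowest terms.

Step 1: -9*(-23)^3 + 5*(-23)^2 + 8*(-23)^1 - 7 = (109503) + (2645) + (-184) + (-7) = 111957; answer 111957
Step 2: R1 = 111957; m = 36156; 36156 = 2^2 * 3 * 23 * 131; number of divisors = (2+1) * (1+1) * (1+1) * (1+1) = 24; answer 24
Step 3: R2 = 24; c = 2; remainder = value at the root: -6*(2)^3 - 5*(2)^2 - 6*(2)^1 + 6 = (-48) + (-20) + (-12) + (6) = -74; answer -74
Step 4: R3 = -74; d = -23; f(2) = 3*(14) - 1*(-23) = 65; iterating: f(2)=65, f(3)=181, f(4)=478, f(5)=1253, f(6)=3281, f(7)=8590, f(8)=22489, f(9)=58877, f(10)=154142, f(11)=403549, f(12)=1056505, f(13)=2765966, f(14)=7241393, f(15)=18958213; answer 18958213

18958213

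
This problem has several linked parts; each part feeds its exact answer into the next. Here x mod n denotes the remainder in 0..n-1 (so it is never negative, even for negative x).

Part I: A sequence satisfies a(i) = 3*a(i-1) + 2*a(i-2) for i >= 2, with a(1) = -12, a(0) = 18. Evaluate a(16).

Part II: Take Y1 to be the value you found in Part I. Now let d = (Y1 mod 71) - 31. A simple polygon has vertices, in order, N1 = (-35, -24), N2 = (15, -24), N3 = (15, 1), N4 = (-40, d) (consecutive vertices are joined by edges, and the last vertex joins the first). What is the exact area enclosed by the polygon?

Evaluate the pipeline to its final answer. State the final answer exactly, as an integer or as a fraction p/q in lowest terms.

Part I: a(2) = 3*(-12) + 2*(18) = 0; iterating: a(2)=0, a(3)=-24, a(4)=-72, a(5)=-264, a(6)=-936, a(7)=-3336, a(8)=-11880, a(9)=-42312, a(10)=-150696, a(11)=-536712, a(12)=-1911528, a(13)=-6808008, a(14)=-24247080, a(15)=-86357256, a(16)=-307565928; answer -307565928
Part II: Y1 = -307565928; d = 6; cross terms: (-35*-24 - 15*-24)=1200, (15*1 - 15*-24)=375, (15*6 - -40*1)=130, (-40*-24 - -35*6)=1170; twice the area = |2875| = 2875; area = 2875/2; answer 2875/2

2875/2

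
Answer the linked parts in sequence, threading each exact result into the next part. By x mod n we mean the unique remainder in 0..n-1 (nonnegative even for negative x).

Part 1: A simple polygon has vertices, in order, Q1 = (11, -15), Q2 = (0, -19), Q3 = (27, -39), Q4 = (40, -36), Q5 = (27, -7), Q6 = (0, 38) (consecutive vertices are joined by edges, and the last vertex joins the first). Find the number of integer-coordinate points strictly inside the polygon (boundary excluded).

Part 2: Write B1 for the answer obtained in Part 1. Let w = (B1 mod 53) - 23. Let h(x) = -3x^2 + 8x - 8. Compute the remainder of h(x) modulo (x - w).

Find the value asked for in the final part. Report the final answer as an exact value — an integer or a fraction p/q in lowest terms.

Part 1: cross terms: (11*-19 - 0*-15)=-209, (0*-39 - 27*-19)=513, (27*-36 - 40*-39)=588, (40*-7 - 27*-36)=692, (27*38 - 0*-7)=1026, (0*-15 - 11*38)=-418; twice the area = |2192| = 2192; area = 1096; boundary points = 1 + 1 + 1 + 1 + 9 + 1 = 14; strictly interior points = area - boundary/2 + 1 = 1090; answer 1090
Part 2: B1 = 1090; w = 7; remainder = value at the root: -3*(7)^2 + 8*(7)^1 - 8 = (-147) + (56) + (-8) = -99; answer -99

-99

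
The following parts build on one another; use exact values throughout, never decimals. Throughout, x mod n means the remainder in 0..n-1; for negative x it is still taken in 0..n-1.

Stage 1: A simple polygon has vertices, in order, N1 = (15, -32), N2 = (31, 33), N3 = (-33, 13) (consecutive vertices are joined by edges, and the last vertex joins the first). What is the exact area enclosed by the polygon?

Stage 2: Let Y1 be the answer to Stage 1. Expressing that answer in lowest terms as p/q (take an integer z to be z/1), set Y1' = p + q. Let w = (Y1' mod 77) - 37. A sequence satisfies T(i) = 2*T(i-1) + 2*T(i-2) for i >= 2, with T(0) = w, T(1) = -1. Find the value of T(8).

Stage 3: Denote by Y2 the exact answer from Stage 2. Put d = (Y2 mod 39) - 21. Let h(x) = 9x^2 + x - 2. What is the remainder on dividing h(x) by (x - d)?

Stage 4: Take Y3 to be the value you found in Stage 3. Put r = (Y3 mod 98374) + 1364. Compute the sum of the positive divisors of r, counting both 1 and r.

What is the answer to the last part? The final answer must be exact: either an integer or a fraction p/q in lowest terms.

2800

Stage 1: cross terms: (15*33 - 31*-32)=1487, (31*13 - -33*33)=1492, (-33*-32 - 15*13)=861; twice the area = |3840| = 3840; area = 1920; answer 1920
Stage 2: Y1 = 1920; threaded value p + q = 1921; w = 36; T(2) = 2*(-1) + 2*(36) = 70; iterating: T(2)=70, T(3)=138, T(4)=416, T(5)=1108, T(6)=3048, T(7)=8312, T(8)=22720; answer 22720
Stage 3: Y2 = 22720; d = 1; remainder = value at the root: 9*(1)^2 + 1*(1)^1 - 2 = (9) + (1) + (-2) = 8; answer 8
Stage 4: Y3 = 8; r = 1372; 1372 = 2^2 * 7^3; sigma = (1 + 2 + 4) * (1 + 7 + 49 + 343) = 7 * 400 = 2800; answer 2800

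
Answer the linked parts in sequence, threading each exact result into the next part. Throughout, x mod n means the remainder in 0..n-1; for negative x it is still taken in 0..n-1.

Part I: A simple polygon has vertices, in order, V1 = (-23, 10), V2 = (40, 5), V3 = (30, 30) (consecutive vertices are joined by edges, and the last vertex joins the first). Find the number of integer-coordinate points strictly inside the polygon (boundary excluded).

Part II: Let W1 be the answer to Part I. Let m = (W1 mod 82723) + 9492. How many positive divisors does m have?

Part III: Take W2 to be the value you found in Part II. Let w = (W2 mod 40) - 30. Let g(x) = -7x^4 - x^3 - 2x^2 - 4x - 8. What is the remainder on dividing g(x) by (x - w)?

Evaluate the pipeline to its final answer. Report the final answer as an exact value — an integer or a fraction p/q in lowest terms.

Part I: cross terms: (-23*5 - 40*10)=-515, (40*30 - 30*5)=1050, (30*10 - -23*30)=990; twice the area = |1525| = 1525; area = 1525/2; boundary points = 1 + 5 + 1 = 7; strictly interior points = area - boundary/2 + 1 = 760; answer 760
Part II: W1 = 760; m = 10252; 10252 = 2^2 * 11 * 233; number of divisors = (2+1) * (1+1) * (1+1) = 12; answer 12
Part III: W2 = 12; w = -18; remainder = value at the root: -7*(-18)^4 - 1*(-18)^3 - 2*(-18)^2 - 4*(-18)^1 - 8 = (-734832) + (5832) + (-648) + (72) + (-8) = -729584; answer -729584

-729584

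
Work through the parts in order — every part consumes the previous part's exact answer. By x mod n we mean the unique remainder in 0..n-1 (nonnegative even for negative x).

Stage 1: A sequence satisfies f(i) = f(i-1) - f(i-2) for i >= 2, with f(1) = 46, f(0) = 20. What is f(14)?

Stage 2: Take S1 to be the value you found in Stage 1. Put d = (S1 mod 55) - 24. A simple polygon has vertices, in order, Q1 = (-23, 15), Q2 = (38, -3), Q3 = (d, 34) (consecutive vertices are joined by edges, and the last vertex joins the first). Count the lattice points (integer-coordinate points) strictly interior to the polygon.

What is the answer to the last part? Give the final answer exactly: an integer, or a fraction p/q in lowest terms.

Stage 1: f(2) = 1*(46) - 1*(20) = 26; iterating: f(2)=26, f(3)=-20, f(4)=-46, f(5)=-26, f(6)=20, f(7)=46, f(8)=26, f(9)=-20, f(10)=-46, f(11)=-26, f(12)=20, f(13)=46, f(14)=26; answer 26
Stage 2: S1 = 26; d = 2; cross terms: (-23*-3 - 38*15)=-501, (38*34 - 2*-3)=1298, (2*15 - -23*34)=812; twice the area = |1609| = 1609; area = 1609/2; boundary points = 1 + 1 + 1 = 3; strictly interior points = area - boundary/2 + 1 = 804; answer 804

804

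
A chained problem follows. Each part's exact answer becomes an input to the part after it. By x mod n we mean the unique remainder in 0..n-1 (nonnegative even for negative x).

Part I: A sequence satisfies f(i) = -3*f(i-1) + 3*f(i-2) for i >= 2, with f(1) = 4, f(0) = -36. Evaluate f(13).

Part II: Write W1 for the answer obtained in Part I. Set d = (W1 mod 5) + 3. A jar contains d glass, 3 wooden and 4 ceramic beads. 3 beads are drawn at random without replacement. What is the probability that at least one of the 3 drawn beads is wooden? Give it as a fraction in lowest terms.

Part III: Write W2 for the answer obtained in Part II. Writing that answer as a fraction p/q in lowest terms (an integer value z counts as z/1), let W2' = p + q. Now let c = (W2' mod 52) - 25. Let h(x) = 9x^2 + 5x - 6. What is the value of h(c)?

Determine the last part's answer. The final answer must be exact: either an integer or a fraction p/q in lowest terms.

Part I: f(2) = -3*(4) + 3*(-36) = -120; iterating: f(2)=-120, f(3)=372, f(4)=-1476, f(5)=5544, f(6)=-21060, f(7)=79812, f(8)=-302616, f(9)=1147284, f(10)=-4349700, f(11)=16490952, f(12)=-62521956, f(13)=237038724; answer 237038724
Part II: W1 = 237038724; d = 7; total draws C(14,3) = 364; complement C(11,3) = 165; favorable 364 - 165 = 199; P = 199/364; answer 199/364
Part III: W2 = 199/364; threaded value p + q = 563; c = 18; 9*(18)^2 + 5*(18)^1 - 6 = (2916) + (90) + (-6) = 3000; answer 3000

3000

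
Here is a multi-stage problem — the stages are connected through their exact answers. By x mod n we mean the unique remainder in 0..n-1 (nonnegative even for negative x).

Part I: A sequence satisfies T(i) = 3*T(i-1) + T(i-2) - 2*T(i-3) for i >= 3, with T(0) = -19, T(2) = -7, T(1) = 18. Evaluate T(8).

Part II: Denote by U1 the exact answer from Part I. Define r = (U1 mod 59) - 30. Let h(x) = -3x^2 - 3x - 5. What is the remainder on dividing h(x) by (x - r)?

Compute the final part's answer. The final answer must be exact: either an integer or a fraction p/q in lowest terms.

-1031

Part I: T(3) = 3*(-7) + 1*(18) - 2*(-19) = 35; iterating: T(3)=35, T(4)=62, T(5)=235, T(6)=697, T(7)=2202, T(8)=6833; answer 6833
Part II: U1 = 6833; r = 18; remainder = value at the root: -3*(18)^2 - 3*(18)^1 - 5 = (-972) + (-54) + (-5) = -1031; answer -1031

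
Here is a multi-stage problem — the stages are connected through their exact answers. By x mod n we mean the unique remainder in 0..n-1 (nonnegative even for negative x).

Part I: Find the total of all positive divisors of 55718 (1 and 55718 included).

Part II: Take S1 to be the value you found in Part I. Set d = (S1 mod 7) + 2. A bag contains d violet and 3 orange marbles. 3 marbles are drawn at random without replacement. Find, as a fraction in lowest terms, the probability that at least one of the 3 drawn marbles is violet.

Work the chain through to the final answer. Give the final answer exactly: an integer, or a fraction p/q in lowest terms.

Part I: 55718 = 2 * 13 * 2143; sigma = (1 + 2) * (1 + 13) * (1 + 2143) = 3 * 14 * 2144 = 90048; answer 90048
Part II: S1 = 90048; d = 2; total draws C(5,3) = 10; complement C(3,3) = 1; favorable 10 - 1 = 9; P = 9/10; answer 9/10

9/10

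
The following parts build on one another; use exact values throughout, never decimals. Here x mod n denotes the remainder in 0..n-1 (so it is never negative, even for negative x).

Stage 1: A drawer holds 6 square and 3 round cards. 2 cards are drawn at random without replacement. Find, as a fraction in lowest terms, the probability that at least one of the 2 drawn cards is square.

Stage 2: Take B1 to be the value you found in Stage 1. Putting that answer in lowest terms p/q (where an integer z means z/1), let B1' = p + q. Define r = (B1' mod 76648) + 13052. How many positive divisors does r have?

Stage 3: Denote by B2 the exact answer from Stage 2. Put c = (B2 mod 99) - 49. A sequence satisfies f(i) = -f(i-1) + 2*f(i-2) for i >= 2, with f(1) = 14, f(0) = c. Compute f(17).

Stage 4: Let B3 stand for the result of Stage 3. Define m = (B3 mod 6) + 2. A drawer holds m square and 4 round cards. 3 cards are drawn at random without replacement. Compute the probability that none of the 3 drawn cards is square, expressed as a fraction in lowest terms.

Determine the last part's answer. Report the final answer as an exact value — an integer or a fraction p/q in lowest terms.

1/14

Stage 1: total draws C(9,2) = 36; complement C(3,2) = 3; favorable 36 - 3 = 33; P = 11/12; answer 11/12
Stage 2: B1 = 11/12; threaded value p + q = 23; r = 13075; 13075 = 5^2 * 523; number of divisors = (2+1) * (1+1) = 6; answer 6
Stage 3: B2 = 6; c = -43; f(2) = -1*(14) + 2*(-43) = -100; iterating: f(2)=-100, f(3)=128, f(4)=-328, f(5)=584, f(6)=-1240, f(7)=2408, f(8)=-4888, f(9)=9704, f(10)=-19480, f(11)=38888, f(12)=-77848, f(13)=155624, f(14)=-311320, f(15)=622568, f(16)=-1245208, f(17)=2490344; answer 2490344
Stage 4: B3 = 2490344; m = 4; total draws C(8,3) = 56; favorable C(4,3) = 4; P = 1/14; answer 1/14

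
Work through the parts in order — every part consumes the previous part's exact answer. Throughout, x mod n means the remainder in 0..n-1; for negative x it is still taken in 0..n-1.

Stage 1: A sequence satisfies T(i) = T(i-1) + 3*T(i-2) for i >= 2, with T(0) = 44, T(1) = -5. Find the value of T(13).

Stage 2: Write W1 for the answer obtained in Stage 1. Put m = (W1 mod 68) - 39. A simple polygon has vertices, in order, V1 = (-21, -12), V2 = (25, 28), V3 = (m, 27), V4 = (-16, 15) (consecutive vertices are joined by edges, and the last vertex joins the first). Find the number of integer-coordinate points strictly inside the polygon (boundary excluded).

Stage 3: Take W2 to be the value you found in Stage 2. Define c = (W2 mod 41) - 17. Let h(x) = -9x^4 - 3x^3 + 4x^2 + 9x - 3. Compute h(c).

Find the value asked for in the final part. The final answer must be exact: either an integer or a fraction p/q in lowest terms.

-765122

Stage 1: T(2) = 1*(-5) + 3*(44) = 127; iterating: T(2)=127, T(3)=112, T(4)=493, T(5)=829, T(6)=2308, T(7)=4795, T(8)=11719, T(9)=26104, T(10)=61261, T(11)=139573, T(12)=323356, T(13)=742075; answer 742075
Stage 2: W1 = 742075; m = 20; cross terms: (-21*28 - 25*-12)=-288, (25*27 - 20*28)=115, (20*15 - -16*27)=732, (-16*-12 - -21*15)=507; twice the area = |1066| = 1066; area = 533; boundary points = 2 + 1 + 12 + 1 = 16; strictly interior points = area - boundary/2 + 1 = 526; answer 526
Stage 3: W2 = 526; c = 17; -9*(17)^4 - 3*(17)^3 + 4*(17)^2 + 9*(17)^1 - 3 = (-751689) + (-14739) + (1156) + (153) + (-3) = -765122; answer -765122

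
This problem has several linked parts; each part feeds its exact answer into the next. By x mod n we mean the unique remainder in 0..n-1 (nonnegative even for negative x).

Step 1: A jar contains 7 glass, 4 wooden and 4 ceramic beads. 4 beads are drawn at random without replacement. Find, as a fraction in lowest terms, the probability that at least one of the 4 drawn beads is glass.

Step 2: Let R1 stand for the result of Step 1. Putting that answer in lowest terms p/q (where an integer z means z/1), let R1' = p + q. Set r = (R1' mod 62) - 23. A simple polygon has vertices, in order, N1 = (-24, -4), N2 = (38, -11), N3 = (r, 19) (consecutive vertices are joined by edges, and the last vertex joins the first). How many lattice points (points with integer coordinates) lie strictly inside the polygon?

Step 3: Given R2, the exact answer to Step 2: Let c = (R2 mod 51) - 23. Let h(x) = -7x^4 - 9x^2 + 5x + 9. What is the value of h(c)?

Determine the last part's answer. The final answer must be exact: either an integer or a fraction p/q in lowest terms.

Step 1: total draws C(15,4) = 1365; complement C(8,4) = 70; favorable 1365 - 70 = 1295; P = 37/39; answer 37/39
Step 2: R1 = 37/39; threaded value p + q = 76; r = -9; cross terms: (-24*-11 - 38*-4)=416, (38*19 - -9*-11)=623, (-9*-4 - -24*19)=492; twice the area = |1531| = 1531; area = 1531/2; boundary points = 1 + 1 + 1 = 3; strictly interior points = area - boundary/2 + 1 = 765; answer 765
Step 3: R2 = 765; c = -23; -7*(-23)^4 - 9*(-23)^2 + 5*(-23)^1 + 9 = (-1958887) + (-4761) + (-115) + (9) = -1963754; answer -1963754

-1963754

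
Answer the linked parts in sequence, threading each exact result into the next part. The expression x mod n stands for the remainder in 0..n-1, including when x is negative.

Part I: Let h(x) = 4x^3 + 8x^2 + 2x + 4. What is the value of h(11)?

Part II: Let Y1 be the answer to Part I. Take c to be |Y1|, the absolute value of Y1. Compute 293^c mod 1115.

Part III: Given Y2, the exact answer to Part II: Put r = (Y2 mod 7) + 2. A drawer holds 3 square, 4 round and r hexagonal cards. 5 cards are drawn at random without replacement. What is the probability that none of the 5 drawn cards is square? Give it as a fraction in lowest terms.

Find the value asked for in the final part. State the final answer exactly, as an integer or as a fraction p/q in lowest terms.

4/33

Part I: 4*(11)^3 + 8*(11)^2 + 2*(11)^1 + 4 = (5324) + (968) + (22) + (4) = 6318; answer 6318
Part II: Y1 = 6318; c = 6318; squarings mod 1115: 293^1=293, 293^2=1109, 293^4=36, 293^8=181, 293^16=426, 293^32=846, 293^64=1001, 293^128=731, 293^256=276, 293^512=356, 293^1024=741, 293^2048=501, 293^4096=126; 293^6318 = 293^2 * 293^4 * 293^8 * 293^32 * 293^128 * 293^2048 * 293^4096 = 359 (mod 1115); answer 359
Part III: Y2 = 359; r = 4; total draws C(11,5) = 462; favorable C(8,5) = 56; P = 4/33; answer 4/33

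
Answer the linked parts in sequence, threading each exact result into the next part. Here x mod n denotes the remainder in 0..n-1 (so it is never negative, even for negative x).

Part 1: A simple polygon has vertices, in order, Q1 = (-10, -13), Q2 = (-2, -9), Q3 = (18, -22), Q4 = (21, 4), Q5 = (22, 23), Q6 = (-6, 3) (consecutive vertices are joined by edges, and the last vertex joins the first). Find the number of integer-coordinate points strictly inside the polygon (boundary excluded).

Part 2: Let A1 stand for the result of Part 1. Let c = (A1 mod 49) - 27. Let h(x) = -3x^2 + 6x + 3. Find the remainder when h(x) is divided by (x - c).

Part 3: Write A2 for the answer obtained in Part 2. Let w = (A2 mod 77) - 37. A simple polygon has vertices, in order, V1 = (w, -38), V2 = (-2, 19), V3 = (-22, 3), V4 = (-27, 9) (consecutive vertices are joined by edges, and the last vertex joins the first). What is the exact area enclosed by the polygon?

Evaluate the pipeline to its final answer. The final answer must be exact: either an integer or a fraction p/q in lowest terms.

1215/2

Part 1: cross terms: (-10*-9 - -2*-13)=64, (-2*-22 - 18*-9)=206, (18*4 - 21*-22)=534, (21*23 - 22*4)=395, (22*3 - -6*23)=204, (-6*-13 - -10*3)=108; twice the area = |1511| = 1511; area = 1511/2; boundary points = 4 + 1 + 1 + 1 + 4 + 4 = 15; strictly interior points = area - boundary/2 + 1 = 749; answer 749
Part 2: A1 = 749; c = -13; remainder = value at the root: -3*(-13)^2 + 6*(-13)^1 + 3 = (-507) + (-78) + (3) = -582; answer -582
Part 3: A2 = -582; w = -3; cross terms: (-3*19 - -2*-38)=-133, (-2*3 - -22*19)=412, (-22*9 - -27*3)=-117, (-27*-38 - -3*9)=1053; twice the area = |1215| = 1215; area = 1215/2; answer 1215/2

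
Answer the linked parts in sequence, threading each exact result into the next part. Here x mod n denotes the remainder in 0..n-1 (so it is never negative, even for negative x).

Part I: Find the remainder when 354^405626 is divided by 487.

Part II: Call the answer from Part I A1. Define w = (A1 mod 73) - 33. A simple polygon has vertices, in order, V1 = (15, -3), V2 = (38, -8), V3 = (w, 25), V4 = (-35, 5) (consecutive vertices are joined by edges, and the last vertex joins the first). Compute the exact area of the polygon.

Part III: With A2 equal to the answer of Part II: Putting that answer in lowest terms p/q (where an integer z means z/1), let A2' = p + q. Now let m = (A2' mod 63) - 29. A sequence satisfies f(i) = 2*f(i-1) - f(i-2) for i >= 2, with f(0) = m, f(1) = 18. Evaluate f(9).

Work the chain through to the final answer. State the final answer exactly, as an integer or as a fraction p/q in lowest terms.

Part I: squarings mod 487: 354^1=354, 354^2=157, 354^4=299, 354^8=280, 354^16=480, 354^32=49, 354^64=453, 354^128=182, 354^256=8, 354^512=64, 354^1024=200, 354^2048=66, 354^4096=460, 354^8192=242, 354^16384=124, 354^32768=279, 354^65536=408, 354^131072=397, 354^262144=308; 354^405626 = 354^2 * 354^8 * 354^16 * 354^32 * 354^64 * 354^4096 * 354^8192 * 354^131072 * 354^262144 = 271 (mod 487); answer 271
Part II: A1 = 271; w = 19; cross terms: (15*-8 - 38*-3)=-6, (38*25 - 19*-8)=1102, (19*5 - -35*25)=970, (-35*-3 - 15*5)=30; twice the area = |2096| = 2096; area = 1048; answer 1048
Part III: A2 = 1048; threaded value p + q = 1049; m = 12; f(2) = 2*(18) - 1*(12) = 24; iterating: f(2)=24, f(3)=30, f(4)=36, f(5)=42, f(6)=48, f(7)=54, f(8)=60, f(9)=66; answer 66

66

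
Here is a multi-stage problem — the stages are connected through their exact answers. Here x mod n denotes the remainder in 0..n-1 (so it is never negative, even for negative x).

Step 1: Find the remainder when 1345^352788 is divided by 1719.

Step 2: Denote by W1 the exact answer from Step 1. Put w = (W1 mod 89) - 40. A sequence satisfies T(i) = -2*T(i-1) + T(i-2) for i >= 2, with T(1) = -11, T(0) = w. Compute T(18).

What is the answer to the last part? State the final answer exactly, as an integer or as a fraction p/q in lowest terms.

Step 1: squarings mod 1719: 1345^1=1345, 1345^2=637, 1345^4=85, 1345^8=349, 1345^16=1471, 1345^32=1339, 1345^64=4, 1345^128=16, 1345^256=256, 1345^512=214, 1345^1024=1102, 1345^2048=790, 1345^4096=103, 1345^8192=295, 1345^16384=1075, 1345^32768=457, 1345^65536=850, 1345^131072=520, 1345^262144=517; 1345^352788 = 1345^4 * 1345^16 * 1345^512 * 1345^8192 * 1345^16384 * 1345^65536 * 1345^262144 = 217 (mod 1719); answer 217
Step 2: W1 = 217; w = -1; T(2) = -2*(-11) + 1*(-1) = 21; iterating: T(2)=21, T(3)=-53, T(4)=127, T(5)=-307, T(6)=741, T(7)=-1789, T(8)=4319, T(9)=-10427, T(10)=25173, T(11)=-60773, T(12)=146719, T(13)=-354211, T(14)=855141, T(15)=-2064493, T(16)=4984127, T(17)=-12032747, T(18)=29049621; answer 29049621

29049621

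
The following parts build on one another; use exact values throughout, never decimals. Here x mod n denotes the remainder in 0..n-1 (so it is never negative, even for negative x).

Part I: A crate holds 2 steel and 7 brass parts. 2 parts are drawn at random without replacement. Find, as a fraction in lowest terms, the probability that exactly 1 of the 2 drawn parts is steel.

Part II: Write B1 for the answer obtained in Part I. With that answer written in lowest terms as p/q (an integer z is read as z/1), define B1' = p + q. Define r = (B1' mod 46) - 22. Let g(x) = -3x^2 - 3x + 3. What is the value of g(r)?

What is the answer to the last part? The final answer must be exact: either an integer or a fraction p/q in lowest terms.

-33

Part I: total draws C(9,2) = 36; favorable C(2,1)*C(7,1) = 14; P = 7/18; answer 7/18
Part II: B1 = 7/18; threaded value p + q = 25; r = 3; -3*(3)^2 - 3*(3)^1 + 3 = (-27) + (-9) + (3) = -33; answer -33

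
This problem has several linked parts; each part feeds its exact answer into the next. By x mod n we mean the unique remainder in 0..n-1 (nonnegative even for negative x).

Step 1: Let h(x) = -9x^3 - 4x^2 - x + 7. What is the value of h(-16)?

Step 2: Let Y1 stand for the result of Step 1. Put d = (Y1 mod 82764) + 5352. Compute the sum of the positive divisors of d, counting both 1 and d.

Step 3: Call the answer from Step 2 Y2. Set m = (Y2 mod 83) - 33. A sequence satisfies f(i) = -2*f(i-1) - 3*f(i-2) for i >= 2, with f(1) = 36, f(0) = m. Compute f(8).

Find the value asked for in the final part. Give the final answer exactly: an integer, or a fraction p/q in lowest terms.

-3810

Step 1: -9*(-16)^3 - 4*(-16)^2 - 1*(-16)^1 + 7 = (36864) + (-1024) + (16) + (7) = 35863; answer 35863
Step 2: Y1 = 35863; d = 41215; 41215 = 5 * 8243; sigma = (1 + 5) * (1 + 8243) = 6 * 8244 = 49464; answer 49464
Step 3: Y2 = 49464; m = 46; f(2) = -2*(36) - 3*(46) = -210; iterating: f(2)=-210, f(3)=312, f(4)=6, f(5)=-948, f(6)=1878, f(7)=-912, f(8)=-3810; answer -3810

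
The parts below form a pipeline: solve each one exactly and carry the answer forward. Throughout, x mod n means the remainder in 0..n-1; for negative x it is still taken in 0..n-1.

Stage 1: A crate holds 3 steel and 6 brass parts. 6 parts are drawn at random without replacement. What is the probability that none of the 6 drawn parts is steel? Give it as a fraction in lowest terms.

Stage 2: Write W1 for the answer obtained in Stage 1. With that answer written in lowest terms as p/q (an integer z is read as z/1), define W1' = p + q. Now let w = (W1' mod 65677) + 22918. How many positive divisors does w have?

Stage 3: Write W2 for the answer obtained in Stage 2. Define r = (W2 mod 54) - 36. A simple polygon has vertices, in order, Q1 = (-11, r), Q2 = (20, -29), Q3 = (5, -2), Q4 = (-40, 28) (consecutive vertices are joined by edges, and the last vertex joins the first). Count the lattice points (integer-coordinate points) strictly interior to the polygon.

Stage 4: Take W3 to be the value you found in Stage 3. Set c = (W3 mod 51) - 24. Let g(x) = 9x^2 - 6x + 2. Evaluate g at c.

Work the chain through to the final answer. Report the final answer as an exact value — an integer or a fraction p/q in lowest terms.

290

Stage 1: total draws C(9,6) = 84; favorable C(6,6) = 1; P = 1/84; answer 1/84
Stage 2: W1 = 1/84; threaded value p + q = 85; w = 23003; 23003 is prime, so its only divisors are 1 and 23003; count = 2; answer 2
Stage 3: W2 = 2; r = -34; cross terms: (-11*-29 - 20*-34)=999, (20*-2 - 5*-29)=105, (5*28 - -40*-2)=60, (-40*-34 - -11*28)=1668; twice the area = |2832| = 2832; area = 1416; boundary points = 1 + 3 + 15 + 1 = 20; strictly interior points = area - boundary/2 + 1 = 1407; answer 1407
Stage 4: W3 = 1407; c = 6; 9*(6)^2 - 6*(6)^1 + 2 = (324) + (-36) + (2) = 290; answer 290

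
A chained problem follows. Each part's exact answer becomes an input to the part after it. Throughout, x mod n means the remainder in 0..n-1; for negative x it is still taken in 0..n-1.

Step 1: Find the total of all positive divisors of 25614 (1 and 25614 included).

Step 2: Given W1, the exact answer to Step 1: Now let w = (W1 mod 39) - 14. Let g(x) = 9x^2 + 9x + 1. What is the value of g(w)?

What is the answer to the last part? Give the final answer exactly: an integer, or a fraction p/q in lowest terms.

1639

Step 1: 25614 = 2 * 3^2 * 1423; sigma = (1 + 2) * (1 + 3 + 9) * (1 + 1423) = 3 * 13 * 1424 = 55536; answer 55536
Step 2: W1 = 55536; w = -14; 9*(-14)^2 + 9*(-14)^1 + 1 = (1764) + (-126) + (1) = 1639; answer 1639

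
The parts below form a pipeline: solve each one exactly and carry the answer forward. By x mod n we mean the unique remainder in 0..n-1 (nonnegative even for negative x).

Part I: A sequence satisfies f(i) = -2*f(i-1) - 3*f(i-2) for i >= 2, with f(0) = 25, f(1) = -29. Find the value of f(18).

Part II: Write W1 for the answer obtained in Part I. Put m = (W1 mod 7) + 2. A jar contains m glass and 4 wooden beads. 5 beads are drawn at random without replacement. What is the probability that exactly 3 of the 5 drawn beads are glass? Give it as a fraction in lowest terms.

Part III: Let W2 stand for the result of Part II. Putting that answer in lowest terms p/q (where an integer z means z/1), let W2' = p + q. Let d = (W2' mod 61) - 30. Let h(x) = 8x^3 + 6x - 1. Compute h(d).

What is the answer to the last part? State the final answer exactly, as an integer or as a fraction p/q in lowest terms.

Part I: f(2) = -2*(-29) - 3*(25) = -17; iterating: f(2)=-17, f(3)=121, f(4)=-191, f(5)=19, f(6)=535, f(7)=-1127, f(8)=649, f(9)=2083, f(10)=-6113, f(11)=5977, f(12)=6385, f(13)=-30701, f(14)=42247, f(15)=7609, f(16)=-141959, f(17)=261091, f(18)=-96305; answer -96305
Part II: W1 = -96305; m = 3; total draws C(7,5) = 21; favorable C(3,3)*C(4,2) = 6; P = 2/7; answer 2/7
Part III: W2 = 2/7; threaded value p + q = 9; d = -21; 8*(-21)^3 + 6*(-21)^1 - 1 = (-74088) + (-126) + (-1) = -74215; answer -74215

-74215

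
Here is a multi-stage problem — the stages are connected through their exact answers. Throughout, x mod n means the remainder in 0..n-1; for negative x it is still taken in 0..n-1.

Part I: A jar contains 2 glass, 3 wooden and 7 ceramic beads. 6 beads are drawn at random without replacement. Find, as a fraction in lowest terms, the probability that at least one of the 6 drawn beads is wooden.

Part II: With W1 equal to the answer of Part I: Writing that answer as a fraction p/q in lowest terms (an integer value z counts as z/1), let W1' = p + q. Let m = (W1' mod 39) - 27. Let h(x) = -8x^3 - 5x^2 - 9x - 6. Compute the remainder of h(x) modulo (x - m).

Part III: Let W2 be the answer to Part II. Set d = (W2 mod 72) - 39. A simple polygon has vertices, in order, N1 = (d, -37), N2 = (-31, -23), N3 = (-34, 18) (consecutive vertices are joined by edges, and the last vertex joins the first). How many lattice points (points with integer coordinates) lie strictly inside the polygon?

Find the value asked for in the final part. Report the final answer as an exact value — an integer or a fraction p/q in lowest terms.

60

Part I: total draws C(12,6) = 924; complement C(9,6) = 84; favorable 924 - 84 = 840; P = 10/11; answer 10/11
Part II: W1 = 10/11; threaded value p + q = 21; m = -6; remainder = value at the root: -8*(-6)^3 - 5*(-6)^2 - 9*(-6)^1 - 6 = (1728) + (-180) + (54) + (-6) = 1596; answer 1596
Part III: W2 = 1596; d = -27; cross terms: (-27*-23 - -31*-37)=-526, (-31*18 - -34*-23)=-1340, (-34*-37 - -27*18)=1744; twice the area = |-122| = 122; area = 61; boundary points = 2 + 1 + 1 = 4; strictly interior points = area - boundary/2 + 1 = 60; answer 60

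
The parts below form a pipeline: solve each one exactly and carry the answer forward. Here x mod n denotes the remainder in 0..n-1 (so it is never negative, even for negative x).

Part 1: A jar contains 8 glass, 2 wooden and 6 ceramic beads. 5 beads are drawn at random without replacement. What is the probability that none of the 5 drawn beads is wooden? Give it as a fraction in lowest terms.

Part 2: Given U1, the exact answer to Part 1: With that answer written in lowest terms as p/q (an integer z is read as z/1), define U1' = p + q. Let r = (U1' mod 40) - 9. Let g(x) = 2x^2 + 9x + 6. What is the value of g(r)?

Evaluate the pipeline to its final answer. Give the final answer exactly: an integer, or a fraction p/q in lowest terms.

Part 1: total draws C(16,5) = 4368; favorable C(14,5) = 2002; P = 11/24; answer 11/24
Part 2: U1 = 11/24; threaded value p + q = 35; r = 26; 2*(26)^2 + 9*(26)^1 + 6 = (1352) + (234) + (6) = 1592; answer 1592

1592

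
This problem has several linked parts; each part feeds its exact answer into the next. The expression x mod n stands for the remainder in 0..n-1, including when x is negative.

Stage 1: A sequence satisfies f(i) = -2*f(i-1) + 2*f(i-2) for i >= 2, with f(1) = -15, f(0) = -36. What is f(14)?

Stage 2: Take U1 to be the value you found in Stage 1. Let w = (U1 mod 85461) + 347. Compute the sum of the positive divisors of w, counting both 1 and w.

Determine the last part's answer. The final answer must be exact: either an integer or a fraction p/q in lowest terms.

43296

Stage 1: f(2) = -2*(-15) + 2*(-36) = -42; iterating: f(2)=-42, f(3)=54, f(4)=-192, f(5)=492, f(6)=-1368, f(7)=3720, f(8)=-10176, f(9)=27792, f(10)=-75936, f(11)=207456, f(12)=-566784, f(13)=1548480, f(14)=-4230528; answer -4230528
Stage 2: U1 = -4230528; w = 42869; 42869 = 163 * 263; sigma = (1 + 163) * (1 + 263) = 164 * 264 = 43296; answer 43296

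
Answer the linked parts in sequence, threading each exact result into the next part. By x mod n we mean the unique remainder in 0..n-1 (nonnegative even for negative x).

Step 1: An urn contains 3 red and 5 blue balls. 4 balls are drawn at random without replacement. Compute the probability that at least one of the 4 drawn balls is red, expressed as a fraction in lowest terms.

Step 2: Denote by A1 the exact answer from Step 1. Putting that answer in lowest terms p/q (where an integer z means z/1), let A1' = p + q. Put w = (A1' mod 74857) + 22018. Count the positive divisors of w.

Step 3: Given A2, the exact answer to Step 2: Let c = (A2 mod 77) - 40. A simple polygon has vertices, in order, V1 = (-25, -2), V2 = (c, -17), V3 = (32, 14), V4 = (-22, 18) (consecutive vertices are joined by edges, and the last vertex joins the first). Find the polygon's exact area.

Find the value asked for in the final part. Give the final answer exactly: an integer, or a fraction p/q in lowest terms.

Step 1: total draws C(8,4) = 70; complement C(5,4) = 5; favorable 70 - 5 = 65; P = 13/14; answer 13/14
Step 2: A1 = 13/14; threaded value p + q = 27; w = 22045; 22045 = 5 * 4409; number of divisors = (1+1) * (1+1) = 4; answer 4
Step 3: A2 = 4; c = -36; cross terms: (-25*-17 - -36*-2)=353, (-36*14 - 32*-17)=40, (32*18 - -22*14)=884, (-22*-2 - -25*18)=494; twice the area = |1771| = 1771; area = 1771/2; answer 1771/2

1771/2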